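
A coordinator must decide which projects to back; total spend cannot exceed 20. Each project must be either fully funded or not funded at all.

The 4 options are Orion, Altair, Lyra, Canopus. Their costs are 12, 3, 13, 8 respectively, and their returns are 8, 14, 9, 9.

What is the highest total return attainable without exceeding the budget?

23

This is an integer program with binary decision variables.
Orion + Altair: cost 12 + 3 = 15 ≤ 20, return 8 + 14 = 22.
Altair + Lyra: cost 3 + 13 = 16 ≤ 20, return 14 + 9 = 23.
Altair + Canopus: cost 3 + 8 = 11 ≤ 20, return 14 + 9 = 23.
The maximum return is 23; one optimal choice is Altair and Canopus.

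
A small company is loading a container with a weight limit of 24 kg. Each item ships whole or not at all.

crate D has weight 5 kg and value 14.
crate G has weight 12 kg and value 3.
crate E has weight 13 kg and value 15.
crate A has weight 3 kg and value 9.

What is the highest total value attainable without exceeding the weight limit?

Allowing fractional choices, the relaxed optimum would be about 38.8, but items are indivisible.
crate D + crate E: weight 5 + 13 = 18 ≤ 24, value 14 + 15 = 29.
crate D + crate G + crate A: weight 5 + 12 + 3 = 20 ≤ 24, value 14 + 3 + 9 = 26.
crate D + crate E + crate A: weight 5 + 13 + 3 = 21 ≤ 24, value 14 + 15 + 9 = 38.
Best is crate D, crate E, and crate A with total value 38.

38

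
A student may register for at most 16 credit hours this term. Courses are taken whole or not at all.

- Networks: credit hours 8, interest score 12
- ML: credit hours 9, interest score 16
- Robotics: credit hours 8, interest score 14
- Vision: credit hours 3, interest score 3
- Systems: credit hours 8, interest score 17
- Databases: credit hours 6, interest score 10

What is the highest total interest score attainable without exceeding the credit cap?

31

Treat it as a binary knapsack problem.
Robotics + Systems: credit hours 8 + 8 = 16 ≤ 16, interest score 14 + 17 = 31.
Systems + Databases: credit hours 8 + 6 = 14 ≤ 16, interest score 17 + 10 = 27.
Networks + Systems: credit hours 8 + 8 = 16 ≤ 16, interest score 12 + 17 = 29.
Best is Robotics and Systems with total interest score 31.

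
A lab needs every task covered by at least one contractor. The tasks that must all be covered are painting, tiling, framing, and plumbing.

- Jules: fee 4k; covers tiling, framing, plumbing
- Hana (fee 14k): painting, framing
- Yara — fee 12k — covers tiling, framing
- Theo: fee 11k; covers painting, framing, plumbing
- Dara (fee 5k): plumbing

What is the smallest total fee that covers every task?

15

Choose Jules and Theo: together they cover painting, tiling, framing, plumbing — every task.
Total fee: 4 + 11 = 15.
No cover costs less than 15.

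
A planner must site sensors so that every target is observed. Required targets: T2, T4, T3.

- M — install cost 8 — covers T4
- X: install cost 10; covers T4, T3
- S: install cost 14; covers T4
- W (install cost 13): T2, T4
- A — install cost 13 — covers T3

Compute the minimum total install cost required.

23

This is an integer covering problem.
Choose X and W: together they cover T2, T4, T3 — every target.
Total install cost: 10 + 13 = 23.
No cover costs less than 23.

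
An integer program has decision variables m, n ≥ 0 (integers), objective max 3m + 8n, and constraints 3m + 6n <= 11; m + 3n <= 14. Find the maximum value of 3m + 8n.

Relaxing integrality, the LP optimum is 14.67 at (m,n) = (0, 1.83), which is not an integer point.
(m,n)=(1,1): 3·1+6·1=9≤11, 1·1+3·1=4≤14, objective 11.
(m,n)=(0,1): 3·0+6·1=6≤11, 1·0+3·1=3≤14, objective 8.
The best lattice point is (1,1), giving 11.

11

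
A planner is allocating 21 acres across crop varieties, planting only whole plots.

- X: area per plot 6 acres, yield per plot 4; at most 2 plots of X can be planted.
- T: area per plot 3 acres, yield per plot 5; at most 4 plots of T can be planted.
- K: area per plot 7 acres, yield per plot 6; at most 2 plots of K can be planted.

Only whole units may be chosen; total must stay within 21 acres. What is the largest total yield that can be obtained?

26

This is a bounded integer knapsack.
4×T and 1×K: area 19 ≤ 21, yield 4·5 + 1·6 = 26.
1×X and 4×T: area 18 ≤ 21, yield 1·4 + 4·5 = 24.
Best is 26.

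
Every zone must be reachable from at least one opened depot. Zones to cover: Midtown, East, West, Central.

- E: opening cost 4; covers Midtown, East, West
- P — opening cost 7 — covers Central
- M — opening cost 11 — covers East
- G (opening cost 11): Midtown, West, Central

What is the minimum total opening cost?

11

This is an integer covering problem.
Choose E and P: together they cover Midtown, East, West, Central — every zone.
Total opening cost: 4 + 7 = 11.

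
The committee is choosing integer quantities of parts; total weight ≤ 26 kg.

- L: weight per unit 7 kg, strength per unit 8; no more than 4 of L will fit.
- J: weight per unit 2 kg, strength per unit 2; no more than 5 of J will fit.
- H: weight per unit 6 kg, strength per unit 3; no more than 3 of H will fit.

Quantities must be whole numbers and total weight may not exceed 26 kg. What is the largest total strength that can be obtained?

28

2×L and 5×J: weight 24 ≤ 26, strength 2·8 + 5·2 = 26.
3×L and 2×J: weight 25 ≤ 26, strength 3·8 + 2·2 = 28.
Best is 28.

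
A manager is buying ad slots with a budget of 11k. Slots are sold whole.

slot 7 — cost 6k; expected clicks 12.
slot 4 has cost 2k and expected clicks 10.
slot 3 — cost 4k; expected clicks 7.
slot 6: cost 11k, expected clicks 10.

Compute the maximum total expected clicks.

22

Treat it as a binary knapsack problem.
Allowing fractional choices, the relaxed optimum would be about 27.2, but ad slots are indivisible.
slot 7 + slot 3: cost 6 + 4 = 10 ≤ 11, expected clicks 12 + 7 = 19.
slot 7 + slot 4: cost 6 + 2 = 8 ≤ 11, expected clicks 12 + 10 = 22.
slot 4 + slot 3: cost 2 + 4 = 6 ≤ 11, expected clicks 10 + 7 = 17.
Best is slot 7 and slot 4 with total expected clicks 22.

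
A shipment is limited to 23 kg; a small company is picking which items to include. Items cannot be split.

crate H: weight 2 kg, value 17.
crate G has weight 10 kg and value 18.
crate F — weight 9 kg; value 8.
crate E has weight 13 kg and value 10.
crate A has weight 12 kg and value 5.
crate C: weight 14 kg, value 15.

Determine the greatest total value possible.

Treat it as a binary knapsack problem.
crate H + crate G + crate F: weight 2 + 10 + 9 = 21 ≤ 23, value 17 + 18 + 8 = 43.
crate H + crate G: weight 2 + 10 = 12 ≤ 23, value 17 + 18 = 35.
Best is crate H, crate G, and crate F with total value 43.

43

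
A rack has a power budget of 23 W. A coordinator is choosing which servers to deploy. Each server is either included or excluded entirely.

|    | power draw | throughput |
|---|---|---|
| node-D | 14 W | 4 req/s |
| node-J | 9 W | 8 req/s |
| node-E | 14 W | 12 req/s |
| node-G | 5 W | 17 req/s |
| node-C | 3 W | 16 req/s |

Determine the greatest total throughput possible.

This is a 0-1 knapsack instance.
Allowing fractional choices, the relaxed optimum would be about 46.1, but servers are indivisible.
node-J + node-G + node-C: power draw 9 + 5 + 3 = 17 ≤ 23, throughput 8 + 17 + 16 = 41.
node-E + node-G + node-C: power draw 14 + 5 + 3 = 22 ≤ 23, throughput 12 + 17 + 16 = 45.
Best is node-E, node-G, and node-C with total throughput 45.

45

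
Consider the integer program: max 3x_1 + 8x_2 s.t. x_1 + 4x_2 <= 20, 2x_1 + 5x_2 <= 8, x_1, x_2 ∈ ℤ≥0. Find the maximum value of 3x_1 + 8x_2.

The continuous relaxation peaks at (0, 1.6) with value 12.80; rounding to a feasible lattice point costs some objective.
(x_1,x_2)=(4,0): 1·4+4·0=4≤20, 2·4+5·0=8≤8, objective 12.
(x_1,x_2)=(1,1): 1·1+4·1=5≤20, 2·1+5·1=7≤8, objective 11.
(x_1,x_2)=(3,0): 1·3+4·0=3≤20, 2·3+5·0=6≤8, objective 9.
Maximum is 12 at (x_1,x_2)=(4,0).

12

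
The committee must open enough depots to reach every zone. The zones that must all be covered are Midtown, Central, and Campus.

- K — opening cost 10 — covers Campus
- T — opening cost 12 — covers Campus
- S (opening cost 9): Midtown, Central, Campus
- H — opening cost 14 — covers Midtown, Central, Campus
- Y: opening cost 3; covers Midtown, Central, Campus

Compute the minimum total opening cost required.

This is an integer covering problem.
Y alone covers Midtown, Central, Campus — every zone.
Total opening cost: 3.
No cover costs less than 3.

3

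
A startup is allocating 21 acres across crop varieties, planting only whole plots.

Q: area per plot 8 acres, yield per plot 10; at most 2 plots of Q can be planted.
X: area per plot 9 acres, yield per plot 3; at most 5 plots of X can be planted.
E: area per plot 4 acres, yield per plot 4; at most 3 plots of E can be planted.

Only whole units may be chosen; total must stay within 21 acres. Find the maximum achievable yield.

This is a bounded integer knapsack.
Q has the best ratio (10/8); taking only Q gives at most 2×10 = 20 (stopped by the area limit).
Mixing does better — 2×Q and 1×E: area 20 ≤ 21, yield 2·10 + 1·4 = 24.

24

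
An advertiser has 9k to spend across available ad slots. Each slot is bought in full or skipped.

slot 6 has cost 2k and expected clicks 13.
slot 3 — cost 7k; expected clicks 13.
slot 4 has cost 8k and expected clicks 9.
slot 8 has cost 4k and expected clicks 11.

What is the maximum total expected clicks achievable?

This is a 0-1 knapsack instance.
slot 6: cost 2 ≤ 9, expected clicks 13.
slot 6 + slot 8: cost 2 + 4 = 6 ≤ 9, expected clicks 13 + 11 = 24.
slot 6 + slot 3: cost 2 + 7 = 9 ≤ 9, expected clicks 13 + 13 = 26.
Best is slot 6 and slot 3 with total expected clicks 26.

26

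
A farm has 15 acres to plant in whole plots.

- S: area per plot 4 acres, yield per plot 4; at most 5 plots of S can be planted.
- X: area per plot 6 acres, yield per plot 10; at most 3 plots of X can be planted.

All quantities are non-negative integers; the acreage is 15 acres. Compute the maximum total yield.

20

Take 2×X: area 12 ≤ 15, yield 2·10 = 20.
No other integer combination yields more.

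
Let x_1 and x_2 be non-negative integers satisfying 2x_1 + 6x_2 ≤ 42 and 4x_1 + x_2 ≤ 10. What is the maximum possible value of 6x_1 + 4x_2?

30

(x_1,x_2)=(1,6) is feasible, giving 30.
(x_1,x_2)=(0,7) is feasible, giving 28.
(x_1,x_2)=(1,5) is feasible, giving 26.
No feasible integer point exceeds 30.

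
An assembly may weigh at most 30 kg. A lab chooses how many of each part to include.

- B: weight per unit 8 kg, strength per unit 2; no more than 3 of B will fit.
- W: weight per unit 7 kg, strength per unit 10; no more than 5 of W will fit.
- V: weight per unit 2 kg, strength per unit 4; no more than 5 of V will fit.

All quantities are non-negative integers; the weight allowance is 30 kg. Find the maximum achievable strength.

Take 3×W and 4×V: weight 29 ≤ 30, strength 3·10 + 4·4 = 46.
No other integer combination yields more.

46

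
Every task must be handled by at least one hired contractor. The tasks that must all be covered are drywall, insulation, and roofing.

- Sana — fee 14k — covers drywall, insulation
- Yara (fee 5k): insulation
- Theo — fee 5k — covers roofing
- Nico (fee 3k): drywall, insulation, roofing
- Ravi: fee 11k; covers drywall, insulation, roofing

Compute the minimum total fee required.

3

Nico alone covers drywall, insulation, roofing — every task.
Total fee: 3.
No cover costs less than 3.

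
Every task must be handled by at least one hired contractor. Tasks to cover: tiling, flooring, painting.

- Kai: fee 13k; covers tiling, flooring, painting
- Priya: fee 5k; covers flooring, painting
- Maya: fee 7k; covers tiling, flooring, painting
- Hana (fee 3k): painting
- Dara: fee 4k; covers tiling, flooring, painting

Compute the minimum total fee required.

4

This is a weighted set-cover instance.
Dara alone covers tiling, flooring, painting — every task.
Total fee: 4.
No cover costs less than 4.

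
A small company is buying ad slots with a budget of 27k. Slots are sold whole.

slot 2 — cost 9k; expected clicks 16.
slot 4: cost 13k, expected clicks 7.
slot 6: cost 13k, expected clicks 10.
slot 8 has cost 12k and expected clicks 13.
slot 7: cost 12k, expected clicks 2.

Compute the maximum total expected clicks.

29

slot 2 + slot 8: cost 9 + 12 = 21 ≤ 27, expected clicks 16 + 13 = 29.
slot 2 + slot 4: cost 9 + 13 = 22 ≤ 27, expected clicks 16 + 7 = 23.
slot 2 + slot 6: cost 9 + 13 = 22 ≤ 27, expected clicks 16 + 10 = 26.
Best is slot 2 and slot 8 with total expected clicks 29.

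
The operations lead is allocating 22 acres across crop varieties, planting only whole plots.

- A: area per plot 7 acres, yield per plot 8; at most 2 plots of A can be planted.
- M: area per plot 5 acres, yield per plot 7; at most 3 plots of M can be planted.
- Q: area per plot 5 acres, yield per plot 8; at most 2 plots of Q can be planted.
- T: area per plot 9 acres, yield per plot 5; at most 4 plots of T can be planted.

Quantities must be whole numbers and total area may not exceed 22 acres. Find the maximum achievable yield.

31

This is a bounded integer knapsack.
Take 1×A, 1×M, and 2×Q: area 22 ≤ 22, yield 1·8 + 1·7 + 2·8 = 31.
Q has the best ratio (8/5) and is taken to its limit of 2; remaining capacity is filled optimally with the others.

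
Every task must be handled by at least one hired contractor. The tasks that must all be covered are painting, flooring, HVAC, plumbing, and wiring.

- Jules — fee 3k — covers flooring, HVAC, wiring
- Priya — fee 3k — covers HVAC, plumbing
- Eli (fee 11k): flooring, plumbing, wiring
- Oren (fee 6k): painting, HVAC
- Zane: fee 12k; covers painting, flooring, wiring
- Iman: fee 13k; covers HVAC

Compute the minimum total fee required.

12

This is a weighted set-cover instance.
Choose Jules, Priya, and Oren: together they cover painting, flooring, HVAC, plumbing, wiring — every task.
Total fee: 3 + 3 + 6 = 12.
No cover costs less than 12.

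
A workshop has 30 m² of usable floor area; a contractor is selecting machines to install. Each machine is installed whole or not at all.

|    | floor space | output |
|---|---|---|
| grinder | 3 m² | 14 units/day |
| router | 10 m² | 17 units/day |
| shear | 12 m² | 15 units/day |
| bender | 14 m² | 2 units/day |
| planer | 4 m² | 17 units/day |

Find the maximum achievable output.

This is a 0-1 knapsack instance.
router + shear + planer: floor space 10 + 12 + 4 = 26 ≤ 30, output 17 + 15 + 17 = 49.
grinder + router + shear + planer: floor space 3 + 10 + 12 + 4 = 29 ≤ 30, output 14 + 17 + 15 + 17 = 63.
Best is grinder, router, shear, and planer with total output 63.

63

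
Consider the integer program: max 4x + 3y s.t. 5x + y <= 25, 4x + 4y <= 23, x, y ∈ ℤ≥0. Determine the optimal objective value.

Relaxing integrality, the LP optimum is 22.06 at (x,y) = (4.81, 0.938), which is not an integer point.
(x,y)=(5,0): 5·5+1·0=25≤25, 4·5+4·0=20≤23, objective 20.
(x,y)=(4,1): 5·4+1·1=21≤25, 4·4+4·1=20≤23, objective 19.
(x,y)=(4,0): 5·4+1·0=20≤25, 4·4+4·0=16≤23, objective 16.
The best lattice point is (5,0), giving 20.

20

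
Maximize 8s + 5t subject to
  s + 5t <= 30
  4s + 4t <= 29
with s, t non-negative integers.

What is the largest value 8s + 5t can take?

56

(s,t)=(7,0): 1·7+5·0=7≤30, 4·7+4·0=28≤29, objective 56.
(s,t)=(6,1): 1·6+5·1=11≤30, 4·6+4·1=28≤29, objective 53.
(s,t)=(6,0): 1·6+5·0=6≤30, 4·6+4·0=24≤29, objective 48.
The best lattice point is (7,0), giving 56.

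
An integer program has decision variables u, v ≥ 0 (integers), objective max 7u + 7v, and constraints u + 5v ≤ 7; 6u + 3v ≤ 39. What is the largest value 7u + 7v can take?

42

The continuous relaxation peaks at (6.44, 0.111) with value 45.89; rounding to a feasible lattice point costs some objective.
(u,v)=(6,0): 1·6+5·0=6≤7, 6·6+3·0=36≤39, objective 42.
(u,v)=(5,0): 1·5+5·0=5≤7, 6·5+3·0=30≤39, objective 35.
Maximum is 42 at (u,v)=(6,0).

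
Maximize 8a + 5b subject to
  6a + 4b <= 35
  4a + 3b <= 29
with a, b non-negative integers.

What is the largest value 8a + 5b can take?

The continuous relaxation peaks at (5.83, 0) with value 46.67; rounding to a feasible lattice point costs some objective.
(a,b)=(5,1): 6·5+4·1=34≤35, 4·5+3·1=23≤29, objective 45.
(a,b)=(4,2): 6·4+4·2=32≤35, 4·4+3·2=22≤29, objective 42.
(a,b)=(5,0): 6·5+4·0=30≤35, 4·5+3·0=20≤29, objective 40.
No feasible integer point exceeds 45.

45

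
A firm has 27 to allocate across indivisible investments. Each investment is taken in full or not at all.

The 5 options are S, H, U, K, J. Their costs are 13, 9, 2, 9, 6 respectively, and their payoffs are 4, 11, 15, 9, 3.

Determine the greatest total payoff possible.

H + U + K: cost 9 + 2 + 9 = 20 ≤ 27, payoff 11 + 15 + 9 = 35.
H + U + K + J: cost 9 + 2 + 9 + 6 = 26 ≤ 27, payoff 11 + 15 + 9 + 3 = 38.
Best is H, U, K, and J with total payoff 38.

38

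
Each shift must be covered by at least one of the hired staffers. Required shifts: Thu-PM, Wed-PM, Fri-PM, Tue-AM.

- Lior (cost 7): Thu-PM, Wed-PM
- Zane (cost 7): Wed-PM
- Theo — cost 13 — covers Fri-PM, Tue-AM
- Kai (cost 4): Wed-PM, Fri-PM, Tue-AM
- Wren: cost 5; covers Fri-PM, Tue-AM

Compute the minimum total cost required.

Choose Lior and Kai: together they cover Thu-PM, Wed-PM, Fri-PM, Tue-AM — every shift.
Total cost: 7 + 4 = 11.
No cover costs less than 11.

11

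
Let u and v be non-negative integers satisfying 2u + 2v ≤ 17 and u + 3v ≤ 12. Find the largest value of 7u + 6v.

Relaxing integrality, the LP optimum is 59.50 at (u,v) = (8.5, 0), which is not an integer point.
(u,v)=(8,0): 2·8+2·0=16≤17, 1·8+3·0=8≤12, objective 56.
(u,v)=(7,1): 2·7+2·1=16≤17, 1·7+3·1=10≤12, objective 55.
(u,v)=(7,0): 2·7+2·0=14≤17, 1·7+3·0=7≤12, objective 49.
The best lattice point is (8,0), giving 56.

56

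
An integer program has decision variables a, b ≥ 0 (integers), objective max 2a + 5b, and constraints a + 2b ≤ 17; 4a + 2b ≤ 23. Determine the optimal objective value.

The continuous relaxation peaks at (0, 8.5) with value 42.50; rounding to a feasible lattice point costs some objective.
(a,b)=(1,8): 1·1+2·8=17≤17, 4·1+2·8=20≤23, objective 42.
(a,b)=(0,8): 1·0+2·8=16≤17, 4·0+2·8=16≤23, objective 40.
(a,b)=(2,7): 1·2+2·7=16≤17, 4·2+2·7=22≤23, objective 39.
The best lattice point is (1,8), giving 42.

42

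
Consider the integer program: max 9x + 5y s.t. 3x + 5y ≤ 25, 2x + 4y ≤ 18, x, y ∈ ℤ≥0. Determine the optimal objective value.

The continuous relaxation peaks at (8.33, 0) with value 75.00; rounding to a feasible lattice point costs some objective.
(x,y)=(8,0): 3·8+5·0=24≤25, 2·8+4·0=16≤18, objective 72.
(x,y)=(7,0): 3·7+5·0=21≤25, 2·7+4·0=14≤18, objective 63.
The best lattice point is (8,0), giving 72.

72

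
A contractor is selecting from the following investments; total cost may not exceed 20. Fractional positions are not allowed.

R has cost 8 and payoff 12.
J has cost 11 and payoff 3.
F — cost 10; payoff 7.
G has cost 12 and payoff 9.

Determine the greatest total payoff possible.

This is a 0-1 knapsack instance.
R + G: cost 8 + 12 = 20 ≤ 20, payoff 12 + 9 = 21.
R + J: cost 8 + 11 = 19 ≤ 20, payoff 12 + 3 = 15.
R + F: cost 8 + 10 = 18 ≤ 20, payoff 12 + 7 = 19.
Best is R and G with total payoff 21.

21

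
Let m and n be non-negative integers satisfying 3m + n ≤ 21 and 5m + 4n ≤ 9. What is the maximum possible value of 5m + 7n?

14

(m,n)=(0,2) is feasible, giving 14.
(m,n)=(1,1) is feasible, giving 12.
(m,n)=(0,1) is feasible, giving 7.
The best lattice point is (0,2), giving 14.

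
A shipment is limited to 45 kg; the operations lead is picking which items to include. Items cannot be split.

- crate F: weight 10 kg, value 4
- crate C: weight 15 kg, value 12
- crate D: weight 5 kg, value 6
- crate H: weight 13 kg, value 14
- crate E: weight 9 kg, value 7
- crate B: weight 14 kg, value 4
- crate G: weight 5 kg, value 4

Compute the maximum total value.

39

crate C + crate H + crate E + crate G: weight 15 + 13 + 9 + 5 = 42 ≤ 45, value 12 + 14 + 7 + 4 = 37.
crate C + crate D + crate H + crate E: weight 15 + 5 + 13 + 9 = 42 ≤ 45, value 12 + 6 + 14 + 7 = 39.
Best is crate C, crate D, crate H, and crate E with total value 39.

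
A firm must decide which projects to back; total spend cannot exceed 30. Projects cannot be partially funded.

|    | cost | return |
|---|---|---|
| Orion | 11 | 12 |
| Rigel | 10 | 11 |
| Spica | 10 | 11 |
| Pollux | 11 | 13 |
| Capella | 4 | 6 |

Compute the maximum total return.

Allowing fractional choices, the relaxed optimum would be about 35.5, but projects are indivisible.
Rigel + Pollux + Capella: cost 10 + 11 + 4 = 25 ≤ 30, return 11 + 13 + 6 = 30.
Orion + Pollux + Capella: cost 11 + 11 + 4 = 26 ≤ 30, return 12 + 13 + 6 = 31.
Spica + Pollux + Capella: cost 10 + 11 + 4 = 25 ≤ 30, return 11 + 13 + 6 = 30.
Best is Orion, Pollux, and Capella with total return 31.

31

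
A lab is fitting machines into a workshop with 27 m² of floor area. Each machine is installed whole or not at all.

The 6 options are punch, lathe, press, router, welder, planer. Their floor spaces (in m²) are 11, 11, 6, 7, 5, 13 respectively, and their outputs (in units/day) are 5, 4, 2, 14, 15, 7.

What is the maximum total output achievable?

36

Allowing fractional choices, the relaxed optimum would be about 36.9, but machines are indivisible.
lathe + router + welder: floor space 11 + 7 + 5 = 23 ≤ 27, output 4 + 14 + 15 = 33.
router + welder + planer: floor space 7 + 5 + 13 = 25 ≤ 27, output 14 + 15 + 7 = 36.
punch + router + welder: floor space 11 + 7 + 5 = 23 ≤ 27, output 5 + 14 + 15 = 34.
Best is router, welder, and planer with total output 36.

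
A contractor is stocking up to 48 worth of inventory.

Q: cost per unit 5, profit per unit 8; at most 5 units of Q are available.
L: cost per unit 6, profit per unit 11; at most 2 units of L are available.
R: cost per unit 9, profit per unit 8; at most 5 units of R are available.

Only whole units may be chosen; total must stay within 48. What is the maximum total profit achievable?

Take 5×Q, 2×L, and 1×R: cost 46 ≤ 48, profit 5·8 + 2·11 + 1·8 = 70.
L has the best ratio (11/6) and is taken to its limit of 2; remaining capacity is filled optimally with the others.

70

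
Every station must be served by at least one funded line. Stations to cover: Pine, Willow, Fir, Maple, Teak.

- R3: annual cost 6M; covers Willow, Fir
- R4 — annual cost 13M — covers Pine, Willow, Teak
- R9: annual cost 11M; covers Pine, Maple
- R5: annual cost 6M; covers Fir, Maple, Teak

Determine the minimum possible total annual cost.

19

Choose R4 and R5: together they cover Pine, Willow, Fir, Maple, Teak — every station.
Total annual cost: 13 + 6 = 19.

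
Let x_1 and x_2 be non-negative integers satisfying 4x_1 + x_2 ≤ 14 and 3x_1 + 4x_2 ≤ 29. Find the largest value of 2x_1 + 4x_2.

28

The continuous relaxation peaks at (0, 7.25) with value 29.00; rounding to a feasible lattice point costs some objective.
(x_1,x_2)=(0,7): 4·0+1·7=7≤14, 3·0+4·7=28≤29, objective 28.
(x_1,x_2)=(1,6): 4·1+1·6=10≤14, 3·1+4·6=27≤29, objective 26.
(x_1,x_2)=(0,6): 4·0+1·6=6≤14, 3·0+4·6=24≤29, objective 24.
The best lattice point is (0,7), giving 28.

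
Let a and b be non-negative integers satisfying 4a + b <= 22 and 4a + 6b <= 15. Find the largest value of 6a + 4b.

18

Relaxing integrality, the LP optimum is 22.50 at (a,b) = (3.75, 0), which is not an integer point.
(a,b)=(3,0): 4·3+1·0=12≤22, 4·3+6·0=12≤15, objective 18.
(a,b)=(2,1): 4·2+1·1=9≤22, 4·2+6·1=14≤15, objective 16.
(a,b)=(2,0): 4·2+1·0=8≤22, 4·2+6·0=8≤15, objective 12.
Maximum is 18 at (a,b)=(3,0).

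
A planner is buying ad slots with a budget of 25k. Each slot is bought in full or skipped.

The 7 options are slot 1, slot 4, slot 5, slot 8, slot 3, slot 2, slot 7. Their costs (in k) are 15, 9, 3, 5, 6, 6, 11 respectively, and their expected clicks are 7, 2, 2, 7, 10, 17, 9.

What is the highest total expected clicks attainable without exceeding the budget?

36

Take slot 5, slot 8, slot 3, and slot 2: cost 3 + 5 + 6 + 6 = 20 ≤ 25, expected clicks 2 + 7 + 10 + 17 = 36.
No feasible combination exceeds this.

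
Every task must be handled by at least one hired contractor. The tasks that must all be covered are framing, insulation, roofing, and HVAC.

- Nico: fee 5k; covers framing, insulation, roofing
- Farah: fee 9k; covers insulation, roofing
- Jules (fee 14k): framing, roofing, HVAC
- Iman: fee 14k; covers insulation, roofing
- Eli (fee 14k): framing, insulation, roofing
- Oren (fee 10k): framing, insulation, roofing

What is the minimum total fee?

Choose Nico and Jules: together they cover framing, insulation, roofing, HVAC — every task.
Total fee: 5 + 14 = 19.
No cover costs less than 19.

19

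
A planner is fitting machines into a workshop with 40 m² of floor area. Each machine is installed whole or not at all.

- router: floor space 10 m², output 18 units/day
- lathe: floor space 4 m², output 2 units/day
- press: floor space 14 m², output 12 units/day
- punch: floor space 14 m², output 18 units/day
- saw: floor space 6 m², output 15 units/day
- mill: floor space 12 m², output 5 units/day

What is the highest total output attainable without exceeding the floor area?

Take router, lathe, punch, and saw: floor space 10 + 4 + 14 + 6 = 34 ≤ 40, output 18 + 2 + 18 + 15 = 53.
No other feasible combination does better.

53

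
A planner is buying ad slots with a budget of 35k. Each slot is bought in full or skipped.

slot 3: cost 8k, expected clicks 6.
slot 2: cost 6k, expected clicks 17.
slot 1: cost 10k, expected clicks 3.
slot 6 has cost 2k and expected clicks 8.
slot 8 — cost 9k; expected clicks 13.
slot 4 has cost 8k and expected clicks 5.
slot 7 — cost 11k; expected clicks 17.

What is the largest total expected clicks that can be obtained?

This is an integer program with binary decision variables.
Take slot 2, slot 6, slot 8, and slot 7: cost 6 + 2 + 9 + 11 = 28 ≤ 35, expected clicks 17 + 8 + 13 + 17 = 55.
No other feasible combination does better.

55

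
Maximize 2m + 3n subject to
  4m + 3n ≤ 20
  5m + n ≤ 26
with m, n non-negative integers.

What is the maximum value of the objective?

Relaxing integrality, the LP optimum is 20.00 at (m,n) = (0, 6.67), which is not an integer point.
(m,n)=(0,6) is feasible, giving 18.
(m,n)=(1,5) is feasible, giving 17.
(m,n)=(0,5) is feasible, giving 15.
No feasible integer point exceeds 18.

18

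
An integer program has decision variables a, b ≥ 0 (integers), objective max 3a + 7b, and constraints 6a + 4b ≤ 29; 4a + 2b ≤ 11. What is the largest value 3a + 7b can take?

35

(a,b)=(0,5) is feasible, giving 35.
(a,b)=(0,4) is feasible, giving 28.
Maximum is 35 at (a,b)=(0,5).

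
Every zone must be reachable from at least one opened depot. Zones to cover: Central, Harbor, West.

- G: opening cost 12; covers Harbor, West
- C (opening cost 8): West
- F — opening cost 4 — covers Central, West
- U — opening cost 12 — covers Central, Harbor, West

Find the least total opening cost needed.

12

This is an integer covering problem.
The greedy cost-per-new-zone heuristic would pick F and G for 16, but a cheaper cover exists.
U alone covers Central, Harbor, West — every zone.
Total opening cost: 12.
No cover costs less than 12.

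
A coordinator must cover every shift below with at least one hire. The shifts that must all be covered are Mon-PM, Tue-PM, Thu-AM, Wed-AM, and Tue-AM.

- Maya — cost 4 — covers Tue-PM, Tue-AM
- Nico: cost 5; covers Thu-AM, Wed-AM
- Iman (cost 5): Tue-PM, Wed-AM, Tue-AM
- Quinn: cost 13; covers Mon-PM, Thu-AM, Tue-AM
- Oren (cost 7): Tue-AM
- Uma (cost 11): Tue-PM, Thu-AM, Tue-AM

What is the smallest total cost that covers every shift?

18

The greedy cost-per-new-shift heuristic would pick Iman, Nico, and Quinn for 23, but a cheaper cover exists.
Choose Iman and Quinn: together they cover Mon-PM, Tue-PM, Thu-AM, Wed-AM, Tue-AM — every shift.
Total cost: 5 + 13 = 18.
No cover costs less than 18.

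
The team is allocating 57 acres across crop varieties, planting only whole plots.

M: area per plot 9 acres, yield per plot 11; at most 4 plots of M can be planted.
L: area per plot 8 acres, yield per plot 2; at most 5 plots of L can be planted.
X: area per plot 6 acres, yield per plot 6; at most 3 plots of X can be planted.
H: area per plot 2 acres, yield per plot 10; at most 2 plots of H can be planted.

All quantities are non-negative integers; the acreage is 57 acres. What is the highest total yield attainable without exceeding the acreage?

76

This is a bounded integer knapsack.
H has the best ratio (10/2); taking only H gives at most 2×10 = 20 (stopped by the supply cap of 2).
Mixing does better — 4×M, 2×X, and 2×H: area 52 ≤ 57, yield 4·11 + 2·6 + 2·10 = 76.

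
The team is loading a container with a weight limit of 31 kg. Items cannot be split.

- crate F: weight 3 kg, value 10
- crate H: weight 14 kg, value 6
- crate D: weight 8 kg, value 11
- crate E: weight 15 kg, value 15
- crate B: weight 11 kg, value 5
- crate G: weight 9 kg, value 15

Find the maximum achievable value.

Allowing fractional choices, the relaxed optimum would be about 47.0, but items are indivisible.
crate F + crate D + crate B + crate G: weight 3 + 8 + 11 + 9 = 31 ≤ 31, value 10 + 11 + 5 + 15 = 41.
crate F + crate E + crate G: weight 3 + 15 + 9 = 27 ≤ 31, value 10 + 15 + 15 = 40.
Best is crate F, crate D, crate B, and crate G with total value 41.

41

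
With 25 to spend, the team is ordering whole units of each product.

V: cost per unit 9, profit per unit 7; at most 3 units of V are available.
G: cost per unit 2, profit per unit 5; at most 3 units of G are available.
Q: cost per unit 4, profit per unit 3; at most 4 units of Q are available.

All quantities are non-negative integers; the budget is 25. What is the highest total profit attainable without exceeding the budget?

29

This is a bounded integer knapsack.
2×V and 3×G: cost 24 ≤ 25, profit 2·7 + 3·5 = 29.
1×V, 3×G, and 2×Q: cost 23 ≤ 25, profit 1·7 + 3·5 + 2·3 = 28.
Best is 29.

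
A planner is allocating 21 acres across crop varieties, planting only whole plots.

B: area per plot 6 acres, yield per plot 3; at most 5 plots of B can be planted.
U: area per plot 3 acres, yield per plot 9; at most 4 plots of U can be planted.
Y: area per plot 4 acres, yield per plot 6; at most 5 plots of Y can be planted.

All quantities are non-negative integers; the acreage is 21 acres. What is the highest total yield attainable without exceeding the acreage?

U has the best ratio (9/3); taking only U gives at most 4×9 = 36 (stopped by the supply cap of 4).
Mixing does better — 4×U and 2×Y: area 20 ≤ 21, yield 4·9 + 2·6 = 48.

48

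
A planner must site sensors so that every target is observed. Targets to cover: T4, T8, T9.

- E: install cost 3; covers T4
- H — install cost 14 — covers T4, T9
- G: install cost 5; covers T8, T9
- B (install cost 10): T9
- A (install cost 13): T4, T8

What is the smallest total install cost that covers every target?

8

Choose E and G: together they cover T4, T8, T9 — every target.
Total install cost: 3 + 5 = 8.
No cover costs less than 8.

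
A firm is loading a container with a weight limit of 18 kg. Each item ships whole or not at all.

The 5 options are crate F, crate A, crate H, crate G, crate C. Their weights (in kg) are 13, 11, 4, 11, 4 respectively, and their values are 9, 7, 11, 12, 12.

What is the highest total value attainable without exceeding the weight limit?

24

crate G + crate C: weight 11 + 4 = 15 ≤ 18, value 12 + 12 = 24.
crate H + crate G: weight 4 + 11 = 15 ≤ 18, value 11 + 12 = 23.
crate H + crate C: weight 4 + 4 = 8 ≤ 18, value 11 + 12 = 23.
Best is crate G and crate C with total value 24.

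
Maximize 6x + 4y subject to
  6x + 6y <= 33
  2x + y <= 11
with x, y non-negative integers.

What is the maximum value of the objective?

30

The continuous relaxation peaks at (5.5, 0) with value 33.00; rounding to a feasible lattice point costs some objective.
(x,y)=(5,0): 6·5+6·0=30≤33, 2·5+1·0=10≤11, objective 30.
(x,y)=(4,1): 6·4+6·1=30≤33, 2·4+1·1=9≤11, objective 28.
(x,y)=(4,0): 6·4+6·0=24≤33, 2·4+1·0=8≤11, objective 24.
No feasible integer point exceeds 30.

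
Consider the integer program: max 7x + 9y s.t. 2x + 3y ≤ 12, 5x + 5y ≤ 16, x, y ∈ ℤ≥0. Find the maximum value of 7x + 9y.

27

(x,y)=(0,3): 2·0+3·3=9≤12, 5·0+5·3=15≤16, objective 27.
(x,y)=(1,2): 2·1+3·2=8≤12, 5·1+5·2=15≤16, objective 25.
(x,y)=(0,2): 2·0+3·2=6≤12, 5·0+5·2=10≤16, objective 18.
No feasible integer point exceeds 27.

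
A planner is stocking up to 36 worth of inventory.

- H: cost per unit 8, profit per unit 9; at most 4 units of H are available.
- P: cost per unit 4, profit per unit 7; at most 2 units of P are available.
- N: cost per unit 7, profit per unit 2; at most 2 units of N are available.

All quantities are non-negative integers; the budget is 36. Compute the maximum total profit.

P has the best ratio (7/4); taking only P gives at most 2×7 = 14 (stopped by the supply cap of 2).
Mixing does better — 4×H and 1×P: cost 36 ≤ 36, profit 4·9 + 1·7 = 43.

43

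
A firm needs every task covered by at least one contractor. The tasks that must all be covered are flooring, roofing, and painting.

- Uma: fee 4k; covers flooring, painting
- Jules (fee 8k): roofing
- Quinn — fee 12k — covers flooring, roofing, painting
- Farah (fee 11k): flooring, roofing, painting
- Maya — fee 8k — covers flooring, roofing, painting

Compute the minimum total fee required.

Maya alone covers flooring, roofing, painting — every task.
Total fee: 8.

8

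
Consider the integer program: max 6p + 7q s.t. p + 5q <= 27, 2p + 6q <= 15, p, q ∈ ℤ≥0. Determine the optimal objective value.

The continuous relaxation peaks at (7.5, 0) with value 45.00; rounding to a feasible lattice point costs some objective.
(p,q)=(7,0): 1·7+5·0=7≤27, 2·7+6·0=14≤15, objective 42.
(p,q)=(6,0): 1·6+5·0=6≤27, 2·6+6·0=12≤15, objective 36.
The best lattice point is (7,0), giving 42.

42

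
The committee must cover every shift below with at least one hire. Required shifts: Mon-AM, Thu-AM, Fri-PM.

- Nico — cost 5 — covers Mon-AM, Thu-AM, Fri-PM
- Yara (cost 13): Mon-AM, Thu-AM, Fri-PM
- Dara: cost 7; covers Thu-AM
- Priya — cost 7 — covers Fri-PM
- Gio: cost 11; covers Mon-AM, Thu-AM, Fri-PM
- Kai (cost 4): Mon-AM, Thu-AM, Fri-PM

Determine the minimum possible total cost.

Kai alone covers Mon-AM, Thu-AM, Fri-PM — every shift.
Total cost: 4.
No cover costs less than 4.

4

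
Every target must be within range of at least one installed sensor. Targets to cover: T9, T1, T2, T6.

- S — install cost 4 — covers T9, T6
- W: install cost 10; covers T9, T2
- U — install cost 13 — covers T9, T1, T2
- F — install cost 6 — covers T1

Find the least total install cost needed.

This is an integer covering problem.
The greedy cost-per-new-target heuristic would pick S, F, and W for 20, but a cheaper cover exists.
Choose S and U: together they cover T9, T1, T2, T6 — every target.
Total install cost: 4 + 13 = 17.
No cover costs less than 17.

17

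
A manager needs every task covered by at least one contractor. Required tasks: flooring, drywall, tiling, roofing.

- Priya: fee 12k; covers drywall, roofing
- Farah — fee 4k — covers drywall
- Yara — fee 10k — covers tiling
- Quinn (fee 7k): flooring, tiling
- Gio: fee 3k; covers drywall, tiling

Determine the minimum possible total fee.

19

The greedy cost-per-new-task heuristic would pick Gio, Quinn, and Priya for 22, but a cheaper cover exists.
Choose Priya and Quinn: together they cover flooring, drywall, tiling, roofing — every task.
Total fee: 12 + 7 = 19.
No cover costs less than 19.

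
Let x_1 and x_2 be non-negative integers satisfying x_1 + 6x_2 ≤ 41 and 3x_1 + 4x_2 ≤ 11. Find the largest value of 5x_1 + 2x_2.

15

(x_1,x_2)=(3,0) is feasible, giving 15.
(x_1,x_2)=(2,1) is feasible, giving 12.
(x_1,x_2)=(2,0) is feasible, giving 10.
No feasible integer point exceeds 15.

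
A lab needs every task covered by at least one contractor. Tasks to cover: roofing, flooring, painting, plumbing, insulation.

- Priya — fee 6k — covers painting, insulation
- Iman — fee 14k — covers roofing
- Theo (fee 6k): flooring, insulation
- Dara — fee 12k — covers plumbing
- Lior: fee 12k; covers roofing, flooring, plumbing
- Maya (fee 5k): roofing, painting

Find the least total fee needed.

18

This is a weighted set-cover instance.
The greedy cost-per-new-task heuristic would pick Maya, Theo, and Dara for 23, but a cheaper cover exists.
Choose Priya and Lior: together they cover roofing, flooring, painting, plumbing, insulation — every task.
Total fee: 6 + 12 = 18.
No cover costs less than 18.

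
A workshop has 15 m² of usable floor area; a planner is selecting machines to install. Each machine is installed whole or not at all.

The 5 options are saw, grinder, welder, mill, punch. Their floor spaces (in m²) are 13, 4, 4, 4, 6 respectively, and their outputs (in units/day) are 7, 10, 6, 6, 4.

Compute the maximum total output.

22

grinder + welder + mill: floor space 4 + 4 + 4 = 12 ≤ 15, output 10 + 6 + 6 = 22.
grinder + welder + punch: floor space 4 + 4 + 6 = 14 ≤ 15, output 10 + 6 + 4 = 20.
Best is grinder, welder, and mill with total output 22.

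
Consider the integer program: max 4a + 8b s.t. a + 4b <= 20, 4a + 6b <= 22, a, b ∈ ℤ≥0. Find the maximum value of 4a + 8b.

(a,b)=(1,3): 1·1+4·3=13≤20, 4·1+6·3=22≤22, objective 28.
(a,b)=(0,3): 1·0+4·3=12≤20, 4·0+6·3=18≤22, objective 24.
(a,b)=(2,2): 1·2+4·2=10≤20, 4·2+6·2=20≤22, objective 24.
Maximum is 28 at (a,b)=(1,3).

28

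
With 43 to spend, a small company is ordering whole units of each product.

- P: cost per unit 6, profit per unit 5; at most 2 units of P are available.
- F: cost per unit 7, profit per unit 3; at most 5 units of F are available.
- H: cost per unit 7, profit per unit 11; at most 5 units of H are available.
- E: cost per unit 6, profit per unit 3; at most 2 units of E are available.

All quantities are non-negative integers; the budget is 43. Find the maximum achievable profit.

Take 1×P and 5×H: cost 41 ≤ 43, profit 1·5 + 5·11 = 60.
H has the best ratio (11/7) and is taken to its limit of 5; remaining capacity is filled optimally with the others.

60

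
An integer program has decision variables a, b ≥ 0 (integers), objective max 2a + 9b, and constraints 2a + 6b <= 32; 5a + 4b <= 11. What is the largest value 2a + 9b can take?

18

(a,b)=(0,2) is feasible, giving 18.
(a,b)=(1,1) is feasible, giving 11.
No feasible integer point exceeds 18.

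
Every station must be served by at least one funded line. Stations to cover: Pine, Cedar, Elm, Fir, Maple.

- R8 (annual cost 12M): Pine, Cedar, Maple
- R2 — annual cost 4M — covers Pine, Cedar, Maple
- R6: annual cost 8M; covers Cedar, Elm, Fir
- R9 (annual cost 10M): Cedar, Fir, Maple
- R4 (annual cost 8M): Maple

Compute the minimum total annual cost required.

12

Choose R2 and R6: together they cover Pine, Cedar, Elm, Fir, Maple — every station.
Total annual cost: 4 + 8 = 12.
No cover costs less than 12.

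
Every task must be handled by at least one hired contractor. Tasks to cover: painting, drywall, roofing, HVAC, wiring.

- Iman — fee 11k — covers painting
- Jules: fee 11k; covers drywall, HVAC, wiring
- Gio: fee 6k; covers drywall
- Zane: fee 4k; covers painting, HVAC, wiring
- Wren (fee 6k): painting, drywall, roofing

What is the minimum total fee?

10

Choose Zane and Wren: together they cover painting, drywall, roofing, HVAC, wiring — every task.
Total fee: 4 + 6 = 10.
No cover costs less than 10.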